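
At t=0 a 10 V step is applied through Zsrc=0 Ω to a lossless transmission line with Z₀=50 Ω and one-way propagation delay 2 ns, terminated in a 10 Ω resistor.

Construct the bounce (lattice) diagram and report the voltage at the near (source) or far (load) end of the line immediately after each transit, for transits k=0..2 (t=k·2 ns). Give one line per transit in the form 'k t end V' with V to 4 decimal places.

Γ_L=-0.666667, Γ_S=-1.000000; launch V₁=10·50/50=10.000000
k=0 src: V=10.0000
k=1 load: inc=10.000000, refl=10.000000·-0.666667=-6.6667; V=0.000000+10.000000+-6.666667=3.3333
k=2 src: inc=-6.666667, refl=-6.666667·-1.000000=6.6667; V=10.000000+-6.666667+6.666667=10.0000

0 0 source 10.0000
1 2 load 3.3333
2 4 source 10.0000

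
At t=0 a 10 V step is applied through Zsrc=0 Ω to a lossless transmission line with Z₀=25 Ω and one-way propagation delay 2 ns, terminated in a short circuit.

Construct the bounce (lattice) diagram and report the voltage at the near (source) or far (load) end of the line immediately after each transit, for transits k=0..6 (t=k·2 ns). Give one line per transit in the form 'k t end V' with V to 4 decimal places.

0 0 source 10.0000
1 2 load 0.0000
2 4 source 10.0000
3 6 load 0.0000
4 8 source 10.0000
5 10 load 0.0000
6 12 source 10.0000

Γ_L=-1.000000, Γ_S=-1.000000; launch V₁=10·25/25=10.000000
k=0 src: V=10.0000
k=1 load: inc=10.000000, refl=10.000000·-1.000000=-10.0000; V=0.000000+10.000000+-10.000000=0.0000
k=2 src: inc=-10.000000, refl=-10.000000·-1.000000=10.0000; V=10.000000+-10.000000+10.000000=10.0000
k=3 load: inc=10.000000, refl=10.000000·-1.000000=-10.0000; V=0.000000+10.000000+-10.000000=0.0000
k=4 src: inc=-10.000000, refl=-10.000000·-1.000000=10.0000; V=10.000000+-10.000000+10.000000=10.0000
k=5 load: inc=10.000000, refl=10.000000·-1.000000=-10.0000; V=0.000000+10.000000+-10.000000=0.0000
k=6 src: inc=-10.000000, refl=-10.000000·-1.000000=10.0000; V=10.000000+-10.000000+10.000000=10.0000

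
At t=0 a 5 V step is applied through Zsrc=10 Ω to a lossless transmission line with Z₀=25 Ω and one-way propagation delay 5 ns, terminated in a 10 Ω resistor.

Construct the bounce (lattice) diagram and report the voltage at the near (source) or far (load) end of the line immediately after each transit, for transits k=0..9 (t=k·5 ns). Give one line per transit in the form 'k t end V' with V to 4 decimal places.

0 0 source 3.5714
1 5 load 2.0408
2 10 source 2.6968
3 15 load 2.4157
4 20 source 2.5361
5 25 load 2.4845
6 30 source 2.5066
7 35 load 2.4972
8 40 source 2.5012
9 45 load 2.4995

Γ_L=-0.428571, Γ_S=-0.428571; launch V₁=5·25/35=3.571429
k=0 src: V=3.5714
k=1 load: inc=3.571429, refl=3.571429·-0.428571=-1.5306; V=0.000000+3.571429+-1.530612=2.0408
k=2 src: inc=-1.530612, refl=-1.530612·-0.428571=0.6560; V=3.571429+-1.530612+0.655977=2.6968
k=3 load: inc=0.655977, refl=0.655977·-0.428571=-0.2811; V=2.040816+0.655977+-0.281133=2.4157
k=4 src: inc=-0.281133, refl=-0.281133·-0.428571=0.1205; V=2.696793+-0.281133+0.120486=2.5361
k=5 load: inc=0.120486, refl=0.120486·-0.428571=-0.0516; V=2.415660+0.120486+-0.051637=2.4845
k=6 src: inc=-0.051637, refl=-0.051637·-0.428571=0.0221; V=2.536146+-0.051637+0.022130=2.5066
k=7 load: inc=0.022130, refl=0.022130·-0.428571=-0.0095; V=2.484509+0.022130+-0.009484=2.4972
k=8 src: inc=-0.009484, refl=-0.009484·-0.428571=0.0041; V=2.506639+-0.009484+0.004065=2.5012
k=9 load: inc=0.004065, refl=0.004065·-0.428571=-0.0017; V=2.497155+0.004065+-0.001742=2.4995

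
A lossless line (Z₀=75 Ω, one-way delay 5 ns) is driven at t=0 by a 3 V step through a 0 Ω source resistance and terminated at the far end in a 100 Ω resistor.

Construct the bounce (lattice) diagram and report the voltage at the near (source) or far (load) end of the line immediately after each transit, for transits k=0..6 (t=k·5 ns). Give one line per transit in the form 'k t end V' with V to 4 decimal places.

Γ_L=0.142857, Γ_S=-1.000000; launch V₁=3·75/75=3.000000
k=0 src: V=3.0000
k=1 load: inc=3.000000, refl=3.000000·0.142857=0.4286; V=0.000000+3.000000+0.428571=3.4286
k=2 src: inc=0.428571, refl=0.428571·-1.000000=-0.4286; V=3.000000+0.428571+-0.428571=3.0000
k=3 load: inc=-0.428571, refl=-0.428571·0.142857=-0.0612; V=3.428571+-0.428571+-0.061224=2.9388
k=4 src: inc=-0.061224, refl=-0.061224·-1.000000=0.0612; V=3.000000+-0.061224+0.061224=3.0000
k=5 load: inc=0.061224, refl=0.061224·0.142857=0.0087; V=2.938776+0.061224+0.008746=3.0087
k=6 src: inc=0.008746, refl=0.008746·-1.000000=-0.0087; V=3.000000+0.008746+-0.008746=3.0000

0 0 source 3.0000
1 5 load 3.4286
2 10 source 3.0000
3 15 load 2.9388
4 20 source 3.0000
5 25 load 3.0087
6 30 source 3.0000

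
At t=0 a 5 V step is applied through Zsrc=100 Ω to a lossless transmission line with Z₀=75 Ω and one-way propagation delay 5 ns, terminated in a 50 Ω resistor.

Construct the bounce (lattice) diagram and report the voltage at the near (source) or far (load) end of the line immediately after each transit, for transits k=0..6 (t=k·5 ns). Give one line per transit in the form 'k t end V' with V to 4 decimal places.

Γ_L=-0.200000, Γ_S=0.142857; launch V₁=5·75/175=2.142857
k=0 src: V=2.1429
k=1 load: inc=2.142857, refl=2.142857·-0.200000=-0.4286; V=0.000000+2.142857+-0.428571=1.7143
k=2 src: inc=-0.428571, refl=-0.428571·0.142857=-0.0612; V=2.142857+-0.428571+-0.061224=1.6531
k=3 load: inc=-0.061224, refl=-0.061224·-0.200000=0.0122; V=1.714286+-0.061224+0.012245=1.6653
k=4 src: inc=0.012245, refl=0.012245·0.142857=0.0017; V=1.653061+0.012245+0.001749=1.6671
k=5 load: inc=0.001749, refl=0.001749·-0.200000=-0.0003; V=1.665306+0.001749+-0.000350=1.6667
k=6 src: inc=-0.000350, refl=-0.000350·0.142857=-0.0000; V=1.667055+-0.000350+-0.000050=1.6667

0 0 source 2.1429
1 5 load 1.7143
2 10 source 1.6531
3 15 load 1.6653
4 20 source 1.6671
5 25 load 1.6667
6 30 source 1.6667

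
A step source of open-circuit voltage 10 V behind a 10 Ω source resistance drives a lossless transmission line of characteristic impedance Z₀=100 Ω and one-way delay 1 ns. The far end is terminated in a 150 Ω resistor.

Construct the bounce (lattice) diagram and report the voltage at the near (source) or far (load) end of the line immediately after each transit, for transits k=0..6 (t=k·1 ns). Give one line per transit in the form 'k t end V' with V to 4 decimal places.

Γ_L=0.200000, Γ_S=-0.818182; launch V₁=10·100/110=9.090909
k=0 src: V=9.0909
k=1 load: inc=9.090909, refl=9.090909·0.200000=1.8182; V=0.000000+9.090909+1.818182=10.9091
k=2 src: inc=1.818182, refl=1.818182·-0.818182=-1.4876; V=9.090909+1.818182+-1.487603=9.4215
k=3 load: inc=-1.487603, refl=-1.487603·0.200000=-0.2975; V=10.909091+-1.487603+-0.297521=9.1240
k=4 src: inc=-0.297521, refl=-0.297521·-0.818182=0.2434; V=9.421488+-0.297521+0.243426=9.3674
k=5 load: inc=0.243426, refl=0.243426·0.200000=0.0487; V=9.123967+0.243426+0.048685=9.4161
k=6 src: inc=0.048685, refl=0.048685·-0.818182=-0.0398; V=9.367393+0.048685+-0.039833=9.3762

0 0 source 9.0909
1 1 load 10.9091
2 2 source 9.4215
3 3 load 9.1240
4 4 source 9.3674
5 5 load 9.4161
6 6 source 9.3762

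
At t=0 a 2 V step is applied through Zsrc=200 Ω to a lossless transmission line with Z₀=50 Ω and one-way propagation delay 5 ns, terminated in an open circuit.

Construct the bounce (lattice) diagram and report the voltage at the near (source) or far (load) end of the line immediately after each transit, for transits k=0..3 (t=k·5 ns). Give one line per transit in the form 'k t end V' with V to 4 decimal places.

0 0 source 0.4000
1 5 load 0.8000
2 10 source 1.0400
3 15 load 1.2800

Γ_L=1.000000, Γ_S=0.600000; launch V₁=2·50/250=0.400000
k=0 src: V=0.4000
k=1 load: inc=0.400000, refl=0.400000·1.000000=0.4000; V=0.000000+0.400000+0.400000=0.8000
k=2 src: inc=0.400000, refl=0.400000·0.600000=0.2400; V=0.400000+0.400000+0.240000=1.0400
k=3 load: inc=0.240000, refl=0.240000·1.000000=0.2400; V=0.800000+0.240000+0.240000=1.2800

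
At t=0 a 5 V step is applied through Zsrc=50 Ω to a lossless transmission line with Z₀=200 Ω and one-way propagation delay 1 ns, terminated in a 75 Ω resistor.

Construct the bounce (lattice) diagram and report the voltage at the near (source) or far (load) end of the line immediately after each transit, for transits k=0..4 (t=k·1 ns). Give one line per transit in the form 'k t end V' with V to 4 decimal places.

Γ_L=-0.454545, Γ_S=-0.600000; launch V₁=5·200/250=4.000000
k=0 src: V=4.0000
k=1 load: inc=4.000000, refl=4.000000·-0.454545=-1.8182; V=0.000000+4.000000+-1.818182=2.1818
k=2 src: inc=-1.818182, refl=-1.818182·-0.600000=1.0909; V=4.000000+-1.818182+1.090909=3.2727
k=3 load: inc=1.090909, refl=1.090909·-0.454545=-0.4959; V=2.181818+1.090909+-0.495868=2.7769
k=4 src: inc=-0.495868, refl=-0.495868·-0.600000=0.2975; V=3.272727+-0.495868+0.297521=3.0744

0 0 source 4.0000
1 1 load 2.1818
2 2 source 3.2727
3 3 load 2.7769
4 4 source 3.0744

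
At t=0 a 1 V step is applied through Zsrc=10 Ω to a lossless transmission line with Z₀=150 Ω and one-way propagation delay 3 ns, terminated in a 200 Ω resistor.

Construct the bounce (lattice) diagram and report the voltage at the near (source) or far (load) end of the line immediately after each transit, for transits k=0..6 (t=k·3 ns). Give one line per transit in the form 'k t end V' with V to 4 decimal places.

0 0 source 0.9375
1 3 load 1.0714
2 6 source 0.9542
3 9 load 0.9375
4 12 source 0.9521
5 15 load 0.9542
6 18 source 0.9524

Γ_L=0.142857, Γ_S=-0.875000; launch V₁=1·150/160=0.937500
k=0 src: V=0.9375
k=1 load: inc=0.937500, refl=0.937500·0.142857=0.1339; V=0.000000+0.937500+0.133929=1.0714
k=2 src: inc=0.133929, refl=0.133929·-0.875000=-0.1172; V=0.937500+0.133929+-0.117188=0.9542
k=3 load: inc=-0.117188, refl=-0.117188·0.142857=-0.0167; V=1.071429+-0.117188+-0.016741=0.9375
k=4 src: inc=-0.016741, refl=-0.016741·-0.875000=0.0146; V=0.954241+-0.016741+0.014648=0.9521
k=5 load: inc=0.014648, refl=0.014648·0.142857=0.0021; V=0.937500+0.014648+0.002093=0.9542
k=6 src: inc=0.002093, refl=0.002093·-0.875000=-0.0018; V=0.952148+0.002093+-0.001831=0.9524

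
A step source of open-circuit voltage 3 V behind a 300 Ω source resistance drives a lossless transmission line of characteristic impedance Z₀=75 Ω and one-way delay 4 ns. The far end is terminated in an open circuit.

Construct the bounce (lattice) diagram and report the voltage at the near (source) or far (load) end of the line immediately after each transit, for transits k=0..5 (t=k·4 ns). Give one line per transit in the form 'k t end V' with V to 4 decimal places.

Γ_L=1.000000, Γ_S=0.600000; launch V₁=3·75/375=0.600000
k=0 src: V=0.6000
k=1 load: inc=0.600000, refl=0.600000·1.000000=0.6000; V=0.000000+0.600000+0.600000=1.2000
k=2 src: inc=0.600000, refl=0.600000·0.600000=0.3600; V=0.600000+0.600000+0.360000=1.5600
k=3 load: inc=0.360000, refl=0.360000·1.000000=0.3600; V=1.200000+0.360000+0.360000=1.9200
k=4 src: inc=0.360000, refl=0.360000·0.600000=0.2160; V=1.560000+0.360000+0.216000=2.1360
k=5 load: inc=0.216000, refl=0.216000·1.000000=0.2160; V=1.920000+0.216000+0.216000=2.3520

0 0 source 0.6000
1 4 load 1.2000
2 8 source 1.5600
3 12 load 1.9200
4 16 source 2.1360
5 20 load 2.3520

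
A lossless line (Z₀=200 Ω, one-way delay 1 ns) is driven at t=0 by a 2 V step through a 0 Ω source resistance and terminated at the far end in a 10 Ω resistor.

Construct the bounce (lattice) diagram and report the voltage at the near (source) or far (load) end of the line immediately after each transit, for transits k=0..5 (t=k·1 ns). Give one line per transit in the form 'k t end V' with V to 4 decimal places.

Γ_L=-0.904762, Γ_S=-1.000000; launch V₁=2·200/200=2.000000
k=0 src: V=2.0000
k=1 load: inc=2.000000, refl=2.000000·-0.904762=-1.8095; V=0.000000+2.000000+-1.809524=0.1905
k=2 src: inc=-1.809524, refl=-1.809524·-1.000000=1.8095; V=2.000000+-1.809524+1.809524=2.0000
k=3 load: inc=1.809524, refl=1.809524·-0.904762=-1.6372; V=0.190476+1.809524+-1.637188=0.3628
k=4 src: inc=-1.637188, refl=-1.637188·-1.000000=1.6372; V=2.000000+-1.637188+1.637188=2.0000
k=5 load: inc=1.637188, refl=1.637188·-0.904762=-1.4813; V=0.362812+1.637188+-1.481266=0.5187

0 0 source 2.0000
1 1 load 0.1905
2 2 source 2.0000
3 3 load 0.3628
4 4 source 2.0000
5 5 load 0.5187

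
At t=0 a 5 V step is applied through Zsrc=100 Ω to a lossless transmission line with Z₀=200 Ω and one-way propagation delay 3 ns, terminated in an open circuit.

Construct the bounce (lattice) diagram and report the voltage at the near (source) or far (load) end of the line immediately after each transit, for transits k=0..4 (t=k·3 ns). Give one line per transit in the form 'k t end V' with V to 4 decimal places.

Γ_L=1.000000, Γ_S=-0.333333; launch V₁=5·200/300=3.333333
k=0 src: V=3.3333
k=1 load: inc=3.333333, refl=3.333333·1.000000=3.3333; V=0.000000+3.333333+3.333333=6.6667
k=2 src: inc=3.333333, refl=3.333333·-0.333333=-1.1111; V=3.333333+3.333333+-1.111111=5.5556
k=3 load: inc=-1.111111, refl=-1.111111·1.000000=-1.1111; V=6.666667+-1.111111+-1.111111=4.4444
k=4 src: inc=-1.111111, refl=-1.111111·-0.333333=0.3704; V=5.555556+-1.111111+0.370370=4.8148

0 0 source 3.3333
1 3 load 6.6667
2 6 source 5.5556
3 9 load 4.4444
4 12 source 4.8148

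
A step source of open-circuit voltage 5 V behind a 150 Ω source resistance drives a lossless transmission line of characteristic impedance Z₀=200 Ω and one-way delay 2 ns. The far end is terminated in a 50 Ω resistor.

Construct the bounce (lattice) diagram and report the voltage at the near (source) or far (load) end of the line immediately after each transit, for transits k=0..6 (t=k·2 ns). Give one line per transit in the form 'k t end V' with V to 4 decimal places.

0 0 source 2.8571
1 2 load 1.1429
2 4 source 1.3878
3 6 load 1.2408
4 8 source 1.2618
5 10 load 1.2492
6 12 source 1.2510

Γ_L=-0.600000, Γ_S=-0.142857; launch V₁=5·200/350=2.857143
k=0 src: V=2.8571
k=1 load: inc=2.857143, refl=2.857143·-0.600000=-1.7143; V=0.000000+2.857143+-1.714286=1.1429
k=2 src: inc=-1.714286, refl=-1.714286·-0.142857=0.2449; V=2.857143+-1.714286+0.244898=1.3878
k=3 load: inc=0.244898, refl=0.244898·-0.600000=-0.1469; V=1.142857+0.244898+-0.146939=1.2408
k=4 src: inc=-0.146939, refl=-0.146939·-0.142857=0.0210; V=1.387755+-0.146939+0.020991=1.2618
k=5 load: inc=0.020991, refl=0.020991·-0.600000=-0.0126; V=1.240816+0.020991+-0.012595=1.2492
k=6 src: inc=-0.012595, refl=-0.012595·-0.142857=0.0018; V=1.261808+-0.012595+0.001799=1.2510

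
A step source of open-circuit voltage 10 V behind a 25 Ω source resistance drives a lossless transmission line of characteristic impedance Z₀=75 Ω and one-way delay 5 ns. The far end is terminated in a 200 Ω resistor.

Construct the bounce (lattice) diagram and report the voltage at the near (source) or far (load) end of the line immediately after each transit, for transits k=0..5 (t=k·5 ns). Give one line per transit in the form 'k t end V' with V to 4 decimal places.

Γ_L=0.454545, Γ_S=-0.500000; launch V₁=10·75/100=7.500000
k=0 src: V=7.5000
k=1 load: inc=7.500000, refl=7.500000·0.454545=3.4091; V=0.000000+7.500000+3.409091=10.9091
k=2 src: inc=3.409091, refl=3.409091·-0.500000=-1.7045; V=7.500000+3.409091+-1.704545=9.2045
k=3 load: inc=-1.704545, refl=-1.704545·0.454545=-0.7748; V=10.909091+-1.704545+-0.774793=8.4298
k=4 src: inc=-0.774793, refl=-0.774793·-0.500000=0.3874; V=9.204545+-0.774793+0.387397=8.8171
k=5 load: inc=0.387397, refl=0.387397·0.454545=0.1761; V=8.429752+0.387397+0.176089=8.9932

0 0 source 7.5000
1 5 load 10.9091
2 10 source 9.2045
3 15 load 8.4298
4 20 source 8.8171
5 25 load 8.9932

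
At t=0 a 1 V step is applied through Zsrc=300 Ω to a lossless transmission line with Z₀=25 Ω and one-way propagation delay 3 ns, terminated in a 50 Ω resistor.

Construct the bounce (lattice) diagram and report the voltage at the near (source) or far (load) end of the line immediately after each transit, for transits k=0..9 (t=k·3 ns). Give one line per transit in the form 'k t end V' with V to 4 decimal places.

Γ_L=0.333333, Γ_S=0.846154; launch V₁=1·25/325=0.076923
k=0 src: V=0.0769
k=1 load: inc=0.076923, refl=0.076923·0.333333=0.0256; V=0.000000+0.076923+0.025641=0.1026
k=2 src: inc=0.025641, refl=0.025641·0.846154=0.0217; V=0.076923+0.025641+0.021696=0.1243
k=3 load: inc=0.021696, refl=0.021696·0.333333=0.0072; V=0.102564+0.021696+0.007232=0.1315
k=4 src: inc=0.007232, refl=0.007232·0.846154=0.0061; V=0.124260+0.007232+0.006119=0.1376
k=5 load: inc=0.006119, refl=0.006119·0.333333=0.0020; V=0.131492+0.006119+0.002040=0.1397
k=6 src: inc=0.002040, refl=0.002040·0.846154=0.0017; V=0.137612+0.002040+0.001726=0.1414
k=7 load: inc=0.001726, refl=0.001726·0.333333=0.0006; V=0.139652+0.001726+0.000575=0.1420
k=8 src: inc=0.000575, refl=0.000575·0.846154=0.0005; V=0.141378+0.000575+0.000487=0.1424
k=9 load: inc=0.000487, refl=0.000487·0.333333=0.0002; V=0.141953+0.000487+0.000162=0.1426

0 0 source 0.0769
1 3 load 0.1026
2 6 source 0.1243
3 9 load 0.1315
4 12 source 0.1376
5 15 load 0.1397
6 18 source 0.1414
7 21 load 0.1420
8 24 source 0.1424
9 27 load 0.1426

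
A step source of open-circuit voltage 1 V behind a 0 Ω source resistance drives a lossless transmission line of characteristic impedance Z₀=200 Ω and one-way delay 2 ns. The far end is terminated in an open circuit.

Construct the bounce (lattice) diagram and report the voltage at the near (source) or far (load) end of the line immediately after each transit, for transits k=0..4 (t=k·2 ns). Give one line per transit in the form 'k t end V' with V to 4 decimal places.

0 0 source 1.0000
1 2 load 2.0000
2 4 source 1.0000
3 6 load 0.0000
4 8 source 1.0000

Γ_L=1.000000, Γ_S=-1.000000; launch V₁=1·200/200=1.000000
k=0 src: V=1.0000
k=1 load: inc=1.000000, refl=1.000000·1.000000=1.0000; V=0.000000+1.000000+1.000000=2.0000
k=2 src: inc=1.000000, refl=1.000000·-1.000000=-1.0000; V=1.000000+1.000000+-1.000000=1.0000
k=3 load: inc=-1.000000, refl=-1.000000·1.000000=-1.0000; V=2.000000+-1.000000+-1.000000=0.0000
k=4 src: inc=-1.000000, refl=-1.000000·-1.000000=1.0000; V=1.000000+-1.000000+1.000000=1.0000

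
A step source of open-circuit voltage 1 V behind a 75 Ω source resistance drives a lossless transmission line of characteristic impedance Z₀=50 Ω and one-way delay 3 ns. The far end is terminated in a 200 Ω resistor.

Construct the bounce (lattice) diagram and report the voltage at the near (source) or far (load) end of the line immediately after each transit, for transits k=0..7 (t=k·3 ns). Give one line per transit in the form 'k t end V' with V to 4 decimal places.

0 0 source 0.4000
1 3 load 0.6400
2 6 source 0.6880
3 9 load 0.7168
4 12 source 0.7226
5 15 load 0.7260
6 18 source 0.7267
7 21 load 0.7271

Γ_L=0.600000, Γ_S=0.200000; launch V₁=1·50/125=0.400000
k=0 src: V=0.4000
k=1 load: inc=0.400000, refl=0.400000·0.600000=0.2400; V=0.000000+0.400000+0.240000=0.6400
k=2 src: inc=0.240000, refl=0.240000·0.200000=0.0480; V=0.400000+0.240000+0.048000=0.6880
k=3 load: inc=0.048000, refl=0.048000·0.600000=0.0288; V=0.640000+0.048000+0.028800=0.7168
k=4 src: inc=0.028800, refl=0.028800·0.200000=0.0058; V=0.688000+0.028800+0.005760=0.7226
k=5 load: inc=0.005760, refl=0.005760·0.600000=0.0035; V=0.716800+0.005760+0.003456=0.7260
k=6 src: inc=0.003456, refl=0.003456·0.200000=0.0007; V=0.722560+0.003456+0.000691=0.7267
k=7 load: inc=0.000691, refl=0.000691·0.600000=0.0004; V=0.726016+0.000691+0.000415=0.7271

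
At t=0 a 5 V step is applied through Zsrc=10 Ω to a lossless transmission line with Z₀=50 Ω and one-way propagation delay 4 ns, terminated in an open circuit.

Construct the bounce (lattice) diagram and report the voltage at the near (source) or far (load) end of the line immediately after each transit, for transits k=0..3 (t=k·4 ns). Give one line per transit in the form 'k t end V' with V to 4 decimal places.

Γ_L=1.000000, Γ_S=-0.666667; launch V₁=5·50/60=4.166667
k=0 src: V=4.1667
k=1 load: inc=4.166667, refl=4.166667·1.000000=4.1667; V=0.000000+4.166667+4.166667=8.3333
k=2 src: inc=4.166667, refl=4.166667·-0.666667=-2.7778; V=4.166667+4.166667+-2.777778=5.5556
k=3 load: inc=-2.777778, refl=-2.777778·1.000000=-2.7778; V=8.333333+-2.777778+-2.777778=2.7778

0 0 source 4.1667
1 4 load 8.3333
2 8 source 5.5556
3 12 load 2.7778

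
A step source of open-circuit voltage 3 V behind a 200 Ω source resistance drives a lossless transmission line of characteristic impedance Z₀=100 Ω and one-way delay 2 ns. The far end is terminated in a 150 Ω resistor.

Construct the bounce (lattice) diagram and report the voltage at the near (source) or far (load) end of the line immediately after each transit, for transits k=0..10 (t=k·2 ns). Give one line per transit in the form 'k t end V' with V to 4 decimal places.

0 0 source 1.0000
1 2 load 1.2000
2 4 source 1.2667
3 6 load 1.2800
4 8 source 1.2844
5 10 load 1.2853
6 12 source 1.2856
7 14 load 1.2857
8 16 source 1.2857
9 18 load 1.2857
10 20 source 1.2857

Γ_L=0.200000, Γ_S=0.333333; launch V₁=3·100/300=1.000000
k=0 src: V=1.0000
k=1 load: inc=1.000000, refl=1.000000·0.200000=0.2000; V=0.000000+1.000000+0.200000=1.2000
k=2 src: inc=0.200000, refl=0.200000·0.333333=0.0667; V=1.000000+0.200000+0.066667=1.2667
k=3 load: inc=0.066667, refl=0.066667·0.200000=0.0133; V=1.200000+0.066667+0.013333=1.2800
k=4 src: inc=0.013333, refl=0.013333·0.333333=0.0044; V=1.266667+0.013333+0.004444=1.2844
k=5 load: inc=0.004444, refl=0.004444·0.200000=0.0009; V=1.280000+0.004444+0.000889=1.2853
k=6 src: inc=0.000889, refl=0.000889·0.333333=0.0003; V=1.284444+0.000889+0.000296=1.2856
k=7 load: inc=0.000296, refl=0.000296·0.200000=0.0001; V=1.285333+0.000296+0.000059=1.2857
k=8 src: inc=0.000059, refl=0.000059·0.333333=0.0000; V=1.285630+0.000059+0.000020=1.2857
k=9 load: inc=0.000020, refl=0.000020·0.200000=0.0000; V=1.285689+0.000020+0.000004=1.2857
k=10 src: inc=0.000004, refl=0.000004·0.333333=0.0000; V=1.285709+0.000004+0.000001=1.2857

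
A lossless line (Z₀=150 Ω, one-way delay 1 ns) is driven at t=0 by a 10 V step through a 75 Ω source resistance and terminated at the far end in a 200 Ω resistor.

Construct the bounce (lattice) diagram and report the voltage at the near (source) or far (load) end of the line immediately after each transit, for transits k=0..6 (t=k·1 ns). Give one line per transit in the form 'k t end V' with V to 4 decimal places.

0 0 source 6.6667
1 1 load 7.6190
2 2 source 7.3016
3 3 load 7.2562
4 4 source 7.2714
5 5 load 7.2735
6 6 source 7.2728

Γ_L=0.142857, Γ_S=-0.333333; launch V₁=10·150/225=6.666667
k=0 src: V=6.6667
k=1 load: inc=6.666667, refl=6.666667·0.142857=0.9524; V=0.000000+6.666667+0.952381=7.6190
k=2 src: inc=0.952381, refl=0.952381·-0.333333=-0.3175; V=6.666667+0.952381+-0.317460=7.3016
k=3 load: inc=-0.317460, refl=-0.317460·0.142857=-0.0454; V=7.619048+-0.317460+-0.045351=7.2562
k=4 src: inc=-0.045351, refl=-0.045351·-0.333333=0.0151; V=7.301587+-0.045351+0.015117=7.2714
k=5 load: inc=0.015117, refl=0.015117·0.142857=0.0022; V=7.256236+0.015117+0.002160=7.2735
k=6 src: inc=0.002160, refl=0.002160·-0.333333=-0.0007; V=7.271353+0.002160+-0.000720=7.2728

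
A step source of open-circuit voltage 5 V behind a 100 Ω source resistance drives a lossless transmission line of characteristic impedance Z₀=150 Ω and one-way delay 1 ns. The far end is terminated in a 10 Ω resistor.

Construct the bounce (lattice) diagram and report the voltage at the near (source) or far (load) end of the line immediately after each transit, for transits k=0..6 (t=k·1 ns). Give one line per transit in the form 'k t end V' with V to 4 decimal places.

0 0 source 3.0000
1 1 load 0.3750
2 2 source 0.9000
3 3 load 0.4406
4 4 source 0.5325
5 5 load 0.4521
6 6 source 0.4682

Γ_L=-0.875000, Γ_S=-0.200000; launch V₁=5·150/250=3.000000
k=0 src: V=3.0000
k=1 load: inc=3.000000, refl=3.000000·-0.875000=-2.6250; V=0.000000+3.000000+-2.625000=0.3750
k=2 src: inc=-2.625000, refl=-2.625000·-0.200000=0.5250; V=3.000000+-2.625000+0.525000=0.9000
k=3 load: inc=0.525000, refl=0.525000·-0.875000=-0.4594; V=0.375000+0.525000+-0.459375=0.4406
k=4 src: inc=-0.459375, refl=-0.459375·-0.200000=0.0919; V=0.900000+-0.459375+0.091875=0.5325
k=5 load: inc=0.091875, refl=0.091875·-0.875000=-0.0804; V=0.440625+0.091875+-0.080391=0.4521
k=6 src: inc=-0.080391, refl=-0.080391·-0.200000=0.0161; V=0.532500+-0.080391+0.016078=0.4682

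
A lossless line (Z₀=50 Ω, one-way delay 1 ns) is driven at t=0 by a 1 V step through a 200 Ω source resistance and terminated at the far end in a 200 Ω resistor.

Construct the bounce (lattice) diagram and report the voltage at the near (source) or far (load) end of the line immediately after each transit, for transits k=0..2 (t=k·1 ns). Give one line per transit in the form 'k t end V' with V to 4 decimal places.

0 0 source 0.2000
1 1 load 0.3200
2 2 source 0.3920

Γ_L=0.600000, Γ_S=0.600000; launch V₁=1·50/250=0.200000
k=0 src: V=0.2000
k=1 load: inc=0.200000, refl=0.200000·0.600000=0.1200; V=0.000000+0.200000+0.120000=0.3200
k=2 src: inc=0.120000, refl=0.120000·0.600000=0.0720; V=0.200000+0.120000+0.072000=0.3920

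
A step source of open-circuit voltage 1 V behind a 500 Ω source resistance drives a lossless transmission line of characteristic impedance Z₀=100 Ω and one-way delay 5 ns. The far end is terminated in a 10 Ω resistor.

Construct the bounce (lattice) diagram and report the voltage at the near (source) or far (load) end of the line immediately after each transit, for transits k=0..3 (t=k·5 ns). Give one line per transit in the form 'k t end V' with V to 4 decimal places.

0 0 source 0.1667
1 5 load 0.0303
2 10 source -0.0606
3 15 load 0.0138

Γ_L=-0.818182, Γ_S=0.666667; launch V₁=1·100/600=0.166667
k=0 src: V=0.1667
k=1 load: inc=0.166667, refl=0.166667·-0.818182=-0.1364; V=0.000000+0.166667+-0.136364=0.0303
k=2 src: inc=-0.136364, refl=-0.136364·0.666667=-0.0909; V=0.166667+-0.136364+-0.090909=-0.0606
k=3 load: inc=-0.090909, refl=-0.090909·-0.818182=0.0744; V=0.030303+-0.090909+0.074380=0.0138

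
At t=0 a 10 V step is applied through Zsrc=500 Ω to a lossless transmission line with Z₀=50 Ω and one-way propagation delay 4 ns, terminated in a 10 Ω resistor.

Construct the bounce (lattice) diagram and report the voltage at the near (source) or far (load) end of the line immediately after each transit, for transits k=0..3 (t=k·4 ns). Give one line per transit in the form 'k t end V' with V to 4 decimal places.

0 0 source 0.9091
1 4 load 0.3030
2 8 source -0.1928
3 12 load 0.1377

Γ_L=-0.666667, Γ_S=0.818182; launch V₁=10·50/550=0.909091
k=0 src: V=0.9091
k=1 load: inc=0.909091, refl=0.909091·-0.666667=-0.6061; V=0.000000+0.909091+-0.606061=0.3030
k=2 src: inc=-0.606061, refl=-0.606061·0.818182=-0.4959; V=0.909091+-0.606061+-0.495868=-0.1928
k=3 load: inc=-0.495868, refl=-0.495868·-0.666667=0.3306; V=0.303030+-0.495868+0.330579=0.1377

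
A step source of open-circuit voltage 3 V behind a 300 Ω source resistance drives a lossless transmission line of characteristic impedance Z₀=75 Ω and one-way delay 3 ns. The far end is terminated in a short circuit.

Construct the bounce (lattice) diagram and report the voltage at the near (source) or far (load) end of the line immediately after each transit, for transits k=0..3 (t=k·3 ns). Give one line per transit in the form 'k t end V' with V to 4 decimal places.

0 0 source 0.6000
1 3 load 0.0000
2 6 source -0.3600
3 9 load 0.0000

Γ_L=-1.000000, Γ_S=0.600000; launch V₁=3·75/375=0.600000
k=0 src: V=0.6000
k=1 load: inc=0.600000, refl=0.600000·-1.000000=-0.6000; V=0.000000+0.600000+-0.600000=0.0000
k=2 src: inc=-0.600000, refl=-0.600000·0.600000=-0.3600; V=0.600000+-0.600000+-0.360000=-0.3600
k=3 load: inc=-0.360000, refl=-0.360000·-1.000000=0.3600; V=0.000000+-0.360000+0.360000=0.0000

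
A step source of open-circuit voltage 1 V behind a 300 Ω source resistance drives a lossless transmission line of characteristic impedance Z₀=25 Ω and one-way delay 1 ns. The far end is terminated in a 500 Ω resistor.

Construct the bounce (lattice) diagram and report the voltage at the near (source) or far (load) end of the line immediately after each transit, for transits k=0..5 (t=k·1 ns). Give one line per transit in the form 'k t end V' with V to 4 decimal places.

Γ_L=0.904762, Γ_S=0.846154; launch V₁=1·25/325=0.076923
k=0 src: V=0.0769
k=1 load: inc=0.076923, refl=0.076923·0.904762=0.0696; V=0.000000+0.076923+0.069597=0.1465
k=2 src: inc=0.069597, refl=0.069597·0.846154=0.0589; V=0.076923+0.069597+0.058890=0.2054
k=3 load: inc=0.058890, refl=0.058890·0.904762=0.0533; V=0.146520+0.058890+0.053281=0.2587
k=4 src: inc=0.053281, refl=0.053281·0.846154=0.0451; V=0.205410+0.053281+0.045084=0.3038
k=5 load: inc=0.045084, refl=0.045084·0.904762=0.0408; V=0.258691+0.045084+0.040790=0.3446

0 0 source 0.0769
1 1 load 0.1465
2 2 source 0.2054
3 3 load 0.2587
4 4 source 0.3038
5 5 load 0.3446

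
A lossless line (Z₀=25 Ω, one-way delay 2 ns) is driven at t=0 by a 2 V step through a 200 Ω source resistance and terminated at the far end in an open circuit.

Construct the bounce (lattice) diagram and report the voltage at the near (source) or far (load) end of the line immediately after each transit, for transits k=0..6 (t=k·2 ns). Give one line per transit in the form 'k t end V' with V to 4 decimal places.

Γ_L=1.000000, Γ_S=0.777778; launch V₁=2·25/225=0.222222
k=0 src: V=0.2222
k=1 load: inc=0.222222, refl=0.222222·1.000000=0.2222; V=0.000000+0.222222+0.222222=0.4444
k=2 src: inc=0.222222, refl=0.222222·0.777778=0.1728; V=0.222222+0.222222+0.172840=0.6173
k=3 load: inc=0.172840, refl=0.172840·1.000000=0.1728; V=0.444444+0.172840+0.172840=0.7901
k=4 src: inc=0.172840, refl=0.172840·0.777778=0.1344; V=0.617284+0.172840+0.134431=0.9246
k=5 load: inc=0.134431, refl=0.134431·1.000000=0.1344; V=0.790123+0.134431+0.134431=1.0590
k=6 src: inc=0.134431, refl=0.134431·0.777778=0.1046; V=0.924554+0.134431+0.104557=1.1635

0 0 source 0.2222
1 2 load 0.4444
2 4 source 0.6173
3 6 load 0.7901
4 8 source 0.9246
5 10 load 1.0590
6 12 source 1.1635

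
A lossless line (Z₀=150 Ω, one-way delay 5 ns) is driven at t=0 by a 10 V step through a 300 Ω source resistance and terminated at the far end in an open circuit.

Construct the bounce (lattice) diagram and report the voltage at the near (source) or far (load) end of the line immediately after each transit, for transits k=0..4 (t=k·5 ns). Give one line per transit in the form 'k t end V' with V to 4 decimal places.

Γ_L=1.000000, Γ_S=0.333333; launch V₁=10·150/450=3.333333
k=0 src: V=3.3333
k=1 load: inc=3.333333, refl=3.333333·1.000000=3.3333; V=0.000000+3.333333+3.333333=6.6667
k=2 src: inc=3.333333, refl=3.333333·0.333333=1.1111; V=3.333333+3.333333+1.111111=7.7778
k=3 load: inc=1.111111, refl=1.111111·1.000000=1.1111; V=6.666667+1.111111+1.111111=8.8889
k=4 src: inc=1.111111, refl=1.111111·0.333333=0.3704; V=7.777778+1.111111+0.370370=9.2593

0 0 source 3.3333
1 5 load 6.6667
2 10 source 7.7778
3 15 load 8.8889
4 20 source 9.2593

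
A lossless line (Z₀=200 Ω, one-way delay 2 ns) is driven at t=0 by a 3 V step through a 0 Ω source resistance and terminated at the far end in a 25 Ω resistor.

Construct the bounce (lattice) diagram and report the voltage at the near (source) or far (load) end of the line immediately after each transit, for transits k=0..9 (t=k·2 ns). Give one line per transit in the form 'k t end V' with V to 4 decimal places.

0 0 source 3.0000
1 2 load 0.6667
2 4 source 3.0000
3 6 load 1.1852
4 8 source 3.0000
5 10 load 1.5885
6 12 source 3.0000
7 14 load 1.9021
8 16 source 3.0000
9 18 load 2.1461

Γ_L=-0.777778, Γ_S=-1.000000; launch V₁=3·200/200=3.000000
k=0 src: V=3.0000
k=1 load: inc=3.000000, refl=3.000000·-0.777778=-2.3333; V=0.000000+3.000000+-2.333333=0.6667
k=2 src: inc=-2.333333, refl=-2.333333·-1.000000=2.3333; V=3.000000+-2.333333+2.333333=3.0000
k=3 load: inc=2.333333, refl=2.333333·-0.777778=-1.8148; V=0.666667+2.333333+-1.814815=1.1852
k=4 src: inc=-1.814815, refl=-1.814815·-1.000000=1.8148; V=3.000000+-1.814815+1.814815=3.0000
k=5 load: inc=1.814815, refl=1.814815·-0.777778=-1.4115; V=1.185185+1.814815+-1.411523=1.5885
k=6 src: inc=-1.411523, refl=-1.411523·-1.000000=1.4115; V=3.000000+-1.411523+1.411523=3.0000
k=7 load: inc=1.411523, refl=1.411523·-0.777778=-1.0979; V=1.588477+1.411523+-1.097851=1.9021
k=8 src: inc=-1.097851, refl=-1.097851·-1.000000=1.0979; V=3.000000+-1.097851+1.097851=3.0000
k=9 load: inc=1.097851, refl=1.097851·-0.777778=-0.8539; V=1.902149+1.097851+-0.853884=2.1461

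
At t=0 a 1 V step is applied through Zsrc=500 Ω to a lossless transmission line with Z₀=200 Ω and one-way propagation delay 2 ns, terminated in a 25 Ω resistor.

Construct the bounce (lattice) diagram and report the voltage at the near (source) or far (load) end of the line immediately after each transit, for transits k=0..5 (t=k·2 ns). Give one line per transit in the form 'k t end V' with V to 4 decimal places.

Γ_L=-0.777778, Γ_S=0.428571; launch V₁=1·200/700=0.285714
k=0 src: V=0.2857
k=1 load: inc=0.285714, refl=0.285714·-0.777778=-0.2222; V=0.000000+0.285714+-0.222222=0.0635
k=2 src: inc=-0.222222, refl=-0.222222·0.428571=-0.0952; V=0.285714+-0.222222+-0.095238=-0.0317
k=3 load: inc=-0.095238, refl=-0.095238·-0.777778=0.0741; V=0.063492+-0.095238+0.074074=0.0423
k=4 src: inc=0.074074, refl=0.074074·0.428571=0.0317; V=-0.031746+0.074074+0.031746=0.0741
k=5 load: inc=0.031746, refl=0.031746·-0.777778=-0.0247; V=0.042328+0.031746+-0.024691=0.0494

0 0 source 0.2857
1 2 load 0.0635
2 4 source -0.0317
3 6 load 0.0423
4 8 source 0.0741
5 10 load 0.0494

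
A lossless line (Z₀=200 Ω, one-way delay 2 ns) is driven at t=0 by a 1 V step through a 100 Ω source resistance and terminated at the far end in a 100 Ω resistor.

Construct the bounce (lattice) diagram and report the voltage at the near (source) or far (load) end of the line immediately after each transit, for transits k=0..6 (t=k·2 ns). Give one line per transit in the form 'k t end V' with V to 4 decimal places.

0 0 source 0.6667
1 2 load 0.4444
2 4 source 0.5185
3 6 load 0.4938
4 8 source 0.5021
5 10 load 0.4993
6 12 source 0.5002

Γ_L=-0.333333, Γ_S=-0.333333; launch V₁=1·200/300=0.666667
k=0 src: V=0.6667
k=1 load: inc=0.666667, refl=0.666667·-0.333333=-0.2222; V=0.000000+0.666667+-0.222222=0.4444
k=2 src: inc=-0.222222, refl=-0.222222·-0.333333=0.0741; V=0.666667+-0.222222+0.074074=0.5185
k=3 load: inc=0.074074, refl=0.074074·-0.333333=-0.0247; V=0.444444+0.074074+-0.024691=0.4938
k=4 src: inc=-0.024691, refl=-0.024691·-0.333333=0.0082; V=0.518519+-0.024691+0.008230=0.5021
k=5 load: inc=0.008230, refl=0.008230·-0.333333=-0.0027; V=0.493827+0.008230+-0.002743=0.4993
k=6 src: inc=-0.002743, refl=-0.002743·-0.333333=0.0009; V=0.502058+-0.002743+0.000914=0.5002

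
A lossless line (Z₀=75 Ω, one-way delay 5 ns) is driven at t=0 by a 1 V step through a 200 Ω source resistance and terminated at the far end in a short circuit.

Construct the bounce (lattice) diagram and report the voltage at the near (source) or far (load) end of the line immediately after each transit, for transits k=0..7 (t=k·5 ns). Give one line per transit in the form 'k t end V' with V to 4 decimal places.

Γ_L=-1.000000, Γ_S=0.454545; launch V₁=1·75/275=0.272727
k=0 src: V=0.2727
k=1 load: inc=0.272727, refl=0.272727·-1.000000=-0.2727; V=0.000000+0.272727+-0.272727=0.0000
k=2 src: inc=-0.272727, refl=-0.272727·0.454545=-0.1240; V=0.272727+-0.272727+-0.123967=-0.1240
k=3 load: inc=-0.123967, refl=-0.123967·-1.000000=0.1240; V=0.000000+-0.123967+0.123967=0.0000
k=4 src: inc=0.123967, refl=0.123967·0.454545=0.0563; V=-0.123967+0.123967+0.056349=0.0563
k=5 load: inc=0.056349, refl=0.056349·-1.000000=-0.0563; V=0.000000+0.056349+-0.056349=0.0000
k=6 src: inc=-0.056349, refl=-0.056349·0.454545=-0.0256; V=0.056349+-0.056349+-0.025613=-0.0256
k=7 load: inc=-0.025613, refl=-0.025613·-1.000000=0.0256; V=0.000000+-0.025613+0.025613=0.0000

0 0 source 0.2727
1 5 load 0.0000
2 10 source -0.1240
3 15 load 0.0000
4 20 source 0.0563
5 25 load 0.0000
6 30 source -0.0256
7 35 load 0.0000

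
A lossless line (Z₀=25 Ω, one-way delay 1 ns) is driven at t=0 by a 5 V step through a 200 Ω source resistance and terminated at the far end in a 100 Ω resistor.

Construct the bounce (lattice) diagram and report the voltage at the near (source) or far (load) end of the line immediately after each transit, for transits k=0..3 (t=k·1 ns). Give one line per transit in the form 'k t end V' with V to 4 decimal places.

0 0 source 0.5556
1 1 load 0.8889
2 2 source 1.1481
3 3 load 1.3037

Γ_L=0.600000, Γ_S=0.777778; launch V₁=5·25/225=0.555556
k=0 src: V=0.5556
k=1 load: inc=0.555556, refl=0.555556·0.600000=0.3333; V=0.000000+0.555556+0.333333=0.8889
k=2 src: inc=0.333333, refl=0.333333·0.777778=0.2593; V=0.555556+0.333333+0.259259=1.1481
k=3 load: inc=0.259259, refl=0.259259·0.600000=0.1556; V=0.888889+0.259259+0.155556=1.3037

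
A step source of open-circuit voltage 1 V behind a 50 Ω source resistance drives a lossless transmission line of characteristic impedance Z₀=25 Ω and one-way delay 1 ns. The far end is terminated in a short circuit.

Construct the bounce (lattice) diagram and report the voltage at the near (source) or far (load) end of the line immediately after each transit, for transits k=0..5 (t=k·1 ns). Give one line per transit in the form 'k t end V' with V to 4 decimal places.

Γ_L=-1.000000, Γ_S=0.333333; launch V₁=1·25/75=0.333333
k=0 src: V=0.3333
k=1 load: inc=0.333333, refl=0.333333·-1.000000=-0.3333; V=0.000000+0.333333+-0.333333=0.0000
k=2 src: inc=-0.333333, refl=-0.333333·0.333333=-0.1111; V=0.333333+-0.333333+-0.111111=-0.1111
k=3 load: inc=-0.111111, refl=-0.111111·-1.000000=0.1111; V=0.000000+-0.111111+0.111111=0.0000
k=4 src: inc=0.111111, refl=0.111111·0.333333=0.0370; V=-0.111111+0.111111+0.037037=0.0370
k=5 load: inc=0.037037, refl=0.037037·-1.000000=-0.0370; V=0.000000+0.037037+-0.037037=0.0000

0 0 source 0.3333
1 1 load 0.0000
2 2 source -0.1111
3 3 load 0.0000
4 4 source 0.0370
5 5 load 0.0000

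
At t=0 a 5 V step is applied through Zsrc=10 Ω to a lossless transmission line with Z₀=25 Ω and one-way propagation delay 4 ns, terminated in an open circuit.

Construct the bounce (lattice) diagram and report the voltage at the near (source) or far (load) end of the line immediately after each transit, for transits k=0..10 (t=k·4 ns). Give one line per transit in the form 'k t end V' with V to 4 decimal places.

Γ_L=1.000000, Γ_S=-0.428571; launch V₁=5·25/35=3.571429
k=0 src: V=3.5714
k=1 load: inc=3.571429, refl=3.571429·1.000000=3.5714; V=0.000000+3.571429+3.571429=7.1429
k=2 src: inc=3.571429, refl=3.571429·-0.428571=-1.5306; V=3.571429+3.571429+-1.530612=5.6122
k=3 load: inc=-1.530612, refl=-1.530612·1.000000=-1.5306; V=7.142857+-1.530612+-1.530612=4.0816
k=4 src: inc=-1.530612, refl=-1.530612·-0.428571=0.6560; V=5.612245+-1.530612+0.655977=4.7376
k=5 load: inc=0.655977, refl=0.655977·1.000000=0.6560; V=4.081633+0.655977+0.655977=5.3936
k=6 src: inc=0.655977, refl=0.655977·-0.428571=-0.2811; V=4.737609+0.655977+-0.281133=5.1125
k=7 load: inc=-0.281133, refl=-0.281133·1.000000=-0.2811; V=5.393586+-0.281133+-0.281133=4.8313
k=8 src: inc=-0.281133, refl=-0.281133·-0.428571=0.1205; V=5.112453+-0.281133+0.120486=4.9518
k=9 load: inc=0.120486, refl=0.120486·1.000000=0.1205; V=4.831320+0.120486+0.120486=5.0723
k=10 src: inc=0.120486, refl=0.120486·-0.428571=-0.0516; V=4.951806+0.120486+-0.051637=5.0207

0 0 source 3.5714
1 4 load 7.1429
2 8 source 5.6122
3 12 load 4.0816
4 16 source 4.7376
5 20 load 5.3936
6 24 source 5.1125
7 28 load 4.8313
8 32 source 4.9518
9 36 load 5.0723
10 40 source 5.0207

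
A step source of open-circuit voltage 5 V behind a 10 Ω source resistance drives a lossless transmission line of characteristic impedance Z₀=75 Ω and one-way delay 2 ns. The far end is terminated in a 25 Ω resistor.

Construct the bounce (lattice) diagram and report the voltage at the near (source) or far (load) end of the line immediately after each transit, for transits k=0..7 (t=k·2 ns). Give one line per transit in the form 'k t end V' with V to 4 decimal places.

Γ_L=-0.500000, Γ_S=-0.764706; launch V₁=5·75/85=4.411765
k=0 src: V=4.4118
k=1 load: inc=4.411765, refl=4.411765·-0.500000=-2.2059; V=0.000000+4.411765+-2.205882=2.2059
k=2 src: inc=-2.205882, refl=-2.205882·-0.764706=1.6869; V=4.411765+-2.205882+1.686851=3.8927
k=3 load: inc=1.686851, refl=1.686851·-0.500000=-0.8434; V=2.205882+1.686851+-0.843426=3.0493
k=4 src: inc=-0.843426, refl=-0.843426·-0.764706=0.6450; V=3.892734+-0.843426+0.644973=3.6943
k=5 load: inc=0.644973, refl=0.644973·-0.500000=-0.3225; V=3.049308+0.644973+-0.322486=3.3718
k=6 src: inc=-0.322486, refl=-0.322486·-0.764706=0.2466; V=3.694280+-0.322486+0.246607=3.6184
k=7 load: inc=0.246607, refl=0.246607·-0.500000=-0.1233; V=3.371794+0.246607+-0.123304=3.4951

0 0 source 4.4118
1 2 load 2.2059
2 4 source 3.8927
3 6 load 3.0493
4 8 source 3.6943
5 10 load 3.3718
6 12 source 3.6184
7 14 load 3.4951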